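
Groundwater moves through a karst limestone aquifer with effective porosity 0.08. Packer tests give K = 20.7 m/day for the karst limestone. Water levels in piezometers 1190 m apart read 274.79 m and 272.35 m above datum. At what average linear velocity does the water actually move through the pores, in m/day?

Hydraulic gradient i = (274.79 − 272.35) / 1190 = 2.44 / 1190 = 0.002050.
Darcy flux q = K · i = 20.70 × 0.002050 = 0.04244 m/day.
Seepage velocity v = q / n_e = 0.04244 / 0.08 = 0.5305 m/day.

0.531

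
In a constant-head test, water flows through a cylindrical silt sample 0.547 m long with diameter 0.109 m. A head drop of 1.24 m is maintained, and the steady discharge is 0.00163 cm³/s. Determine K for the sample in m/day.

0.00666

Cross-sectional area A = π·(d/2)² = π × (0.109/2)² = 0.009331 m².
Convert discharge: 0.00163 cm³/s = 1.630e-09 m³/s.
Darcy's law rearranged: K = Q·L / (A·Δh) = 1.630e-09 × 0.547 / (0.009331 × 1.24) = 7.706e-08 m/s = 0.006658 m/day.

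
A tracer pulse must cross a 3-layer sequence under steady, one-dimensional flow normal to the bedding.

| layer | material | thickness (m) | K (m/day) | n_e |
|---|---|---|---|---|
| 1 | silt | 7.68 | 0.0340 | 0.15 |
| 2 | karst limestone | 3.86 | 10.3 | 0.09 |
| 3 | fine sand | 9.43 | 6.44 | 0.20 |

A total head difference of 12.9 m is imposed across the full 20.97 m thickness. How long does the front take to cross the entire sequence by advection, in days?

59.8

With flow normal to the layers, continuity requires the same specific discharge q through every layer.
Σ(b_i/K_i) = 7.68/0.0340 + 3.86/10.3 + 9.43/6.44 = 227.7 d.
q = Δh / Σ(b_i/K_i) = 12.9 / 227.7 = 0.05665 m/day.
In each layer the seepage velocity is v_i = q/n_i, so the layer transit time is t_i = b_i·n_i / q:
  layer 1 (silt): t_1 = 7.68 × 0.15 / 0.05665 = 20.34 d
  layer 2 (karst limestone): t_2 = 3.86 × 0.09 / 0.05665 = 6.133 d
  layer 3 (fine sand): t_3 = 9.43 × 0.20 / 0.05665 = 33.29 d
Total t = Σ t_i = 59.76 days.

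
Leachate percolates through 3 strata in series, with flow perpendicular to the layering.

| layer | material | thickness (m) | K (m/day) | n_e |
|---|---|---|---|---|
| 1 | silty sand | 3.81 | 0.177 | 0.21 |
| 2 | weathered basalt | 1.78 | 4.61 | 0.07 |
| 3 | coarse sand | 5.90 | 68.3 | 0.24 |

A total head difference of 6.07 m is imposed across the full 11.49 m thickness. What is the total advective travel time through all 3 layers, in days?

With flow normal to the layers, continuity requires the same specific discharge q through every layer.
Σ(b_i/K_i) = 3.81/0.177 + 1.78/4.61 + 5.90/68.3 = 22.00 d.
q = Δh / Σ(b_i/K_i) = 6.07 / 22.00 = 0.2759 m/day.
In each layer the seepage velocity is v_i = q/n_i, so the layer transit time is t_i = b_i·n_i / q:
  layer 1 (silty sand): t_1 = 3.81 × 0.21 / 0.2759 = 2.900 d
  layer 2 (weathered basalt): t_2 = 1.78 × 0.07 / 0.2759 = 0.4516 d
  layer 3 (coarse sand): t_3 = 5.90 × 0.24 / 0.2759 = 5.132 d
Total t = Σ t_i = 8.483 days.

8.48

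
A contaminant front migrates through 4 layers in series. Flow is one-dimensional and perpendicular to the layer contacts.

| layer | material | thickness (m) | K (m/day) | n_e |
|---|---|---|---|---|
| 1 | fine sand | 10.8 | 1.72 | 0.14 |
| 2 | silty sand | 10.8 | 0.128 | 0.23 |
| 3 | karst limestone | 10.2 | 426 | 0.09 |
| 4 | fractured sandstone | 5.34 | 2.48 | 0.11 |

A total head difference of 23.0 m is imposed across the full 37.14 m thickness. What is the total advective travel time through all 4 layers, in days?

With flow normal to the layers, continuity requires the same specific discharge q through every layer.
Σ(b_i/K_i) = 10.8/1.72 + 10.8/0.128 + 10.2/426 + 5.34/2.48 = 92.83 d.
q = Δh / Σ(b_i/K_i) = 23.0 / 92.83 = 0.2478 m/day.
In each layer the seepage velocity is v_i = q/n_i, so the layer transit time is t_i = b_i·n_i / q:
  layer 1 (fine sand): t_1 = 10.8 × 0.14 / 0.2478 = 6.103 d
  layer 2 (silty sand): t_2 = 10.8 × 0.23 / 0.2478 = 10.03 d
  layer 3 (karst limestone): t_3 = 10.2 × 0.09 / 0.2478 = 3.705 d
  layer 4 (fractured sandstone): t_4 = 5.34 × 0.11 / 0.2478 = 2.371 d
Total t = Σ t_i = 22.20 days.

22.2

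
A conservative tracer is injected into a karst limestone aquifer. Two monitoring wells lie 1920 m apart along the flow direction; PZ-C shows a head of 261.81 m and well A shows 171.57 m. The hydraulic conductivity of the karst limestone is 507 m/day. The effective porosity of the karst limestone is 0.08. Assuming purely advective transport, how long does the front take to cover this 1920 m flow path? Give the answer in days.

6.45

Hydraulic gradient i = (261.81 − 171.57) / 1920 = 90.24 / 1920 = 0.04700.
Darcy flux q = K · i = 507.0 × 0.04700 = 23.83 m/day.
Seepage velocity v = q / n_e = 23.83 / 0.08 = 297.9 m/day.
Travel time t = L / v = 1920 / 297.9 = 6.446 days.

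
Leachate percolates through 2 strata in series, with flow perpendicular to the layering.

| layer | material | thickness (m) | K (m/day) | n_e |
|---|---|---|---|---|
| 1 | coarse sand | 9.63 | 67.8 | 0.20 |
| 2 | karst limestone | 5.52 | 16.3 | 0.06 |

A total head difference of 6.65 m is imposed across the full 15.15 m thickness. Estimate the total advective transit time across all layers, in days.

With flow normal to the layers, continuity requires the same specific discharge q through every layer.
Σ(b_i/K_i) = 9.63/67.8 + 5.52/16.3 = 0.4807 d.
q = Δh / Σ(b_i/K_i) = 6.65 / 0.4807 = 13.83 m/day.
In each layer the seepage velocity is v_i = q/n_i, so the layer transit time is t_i = b_i·n_i / q:
  layer 1 (coarse sand): t_1 = 9.63 × 0.20 / 13.83 = 0.1392 d
  layer 2 (karst limestone): t_2 = 5.52 × 0.06 / 13.83 = 0.02394 d
Total t = Σ t_i = 0.1632 days.

0.163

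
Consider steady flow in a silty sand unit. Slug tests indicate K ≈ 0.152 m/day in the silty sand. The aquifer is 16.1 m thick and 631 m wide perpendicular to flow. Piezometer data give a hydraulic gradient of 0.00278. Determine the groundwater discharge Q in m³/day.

Cross-sectional area A = 631 × 16.1 = 10159 m².
Hydraulic gradient i = 0.00278.
Darcy's law: Q = K · A · i = 0.1520 × 10159 × 0.002780 = 4.293 m³/day.

4.29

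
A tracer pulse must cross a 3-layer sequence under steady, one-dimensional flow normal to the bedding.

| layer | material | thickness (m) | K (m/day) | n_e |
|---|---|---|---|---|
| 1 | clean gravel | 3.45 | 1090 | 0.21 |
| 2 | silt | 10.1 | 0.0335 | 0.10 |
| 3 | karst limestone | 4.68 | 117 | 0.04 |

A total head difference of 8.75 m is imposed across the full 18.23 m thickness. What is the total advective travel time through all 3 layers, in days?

With flow normal to the layers, continuity requires the same specific discharge q through every layer.
Σ(b_i/K_i) = 3.45/1090 + 10.1/0.0335 + 4.68/117 = 301.5 d.
q = Δh / Σ(b_i/K_i) = 8.75 / 301.5 = 0.02902 m/day.
In each layer the seepage velocity is v_i = q/n_i, so the layer transit time is t_i = b_i·n_i / q:
  layer 1 (clean gravel): t_1 = 3.45 × 0.21 / 0.02902 = 24.97 d
  layer 2 (silt): t_2 = 10.1 × 0.10 / 0.02902 = 34.81 d
  layer 3 (karst limestone): t_3 = 4.68 × 0.04 / 0.02902 = 6.451 d
Total t = Σ t_i = 66.22 days.

66.2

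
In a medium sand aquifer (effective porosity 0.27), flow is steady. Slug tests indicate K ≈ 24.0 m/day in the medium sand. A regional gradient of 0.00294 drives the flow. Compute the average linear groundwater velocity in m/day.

0.261

Hydraulic gradient i = 0.00294.
Darcy flux q = K · i = 24.00 × 0.002940 = 0.07056 m/day.
Seepage velocity v = q / n_e = 0.07056 / 0.27 = 0.2613 m/day.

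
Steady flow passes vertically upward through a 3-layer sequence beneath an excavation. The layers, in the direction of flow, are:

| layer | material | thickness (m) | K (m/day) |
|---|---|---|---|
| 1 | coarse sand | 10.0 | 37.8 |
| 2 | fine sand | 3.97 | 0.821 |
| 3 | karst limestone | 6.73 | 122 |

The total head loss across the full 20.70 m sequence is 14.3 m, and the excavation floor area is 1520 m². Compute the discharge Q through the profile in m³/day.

Flow is perpendicular to layering, so the layers act in series and the equivalent K is the thickness-weighted harmonic mean.
Total thickness L = 10.0 + 3.97 + 6.73 = 20.70 m.
Σ(b_i/K_i) = 10.0/37.8 + 3.97/0.821 + 6.73/122 = 5.155 d.
K_eq = L / Σ(b_i/K_i) = 20.70 / 5.155 = 4.015 m/day.
Q = K_eq · A · (Δh/L) = 4.015 × 1520 × (14.3/20.70) = 4216 m³/day.

4220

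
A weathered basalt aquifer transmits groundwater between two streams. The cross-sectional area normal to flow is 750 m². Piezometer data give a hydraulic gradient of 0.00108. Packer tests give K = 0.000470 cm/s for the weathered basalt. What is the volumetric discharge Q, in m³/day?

Convert K: 0.000470 cm/s × 864 = 0.4061 m/day.
Hydraulic gradient i = 0.00108.
Darcy's law: Q = K · A · i = 0.4061 × 750.0 × 0.001080 = 0.3289 m³/day.

0.329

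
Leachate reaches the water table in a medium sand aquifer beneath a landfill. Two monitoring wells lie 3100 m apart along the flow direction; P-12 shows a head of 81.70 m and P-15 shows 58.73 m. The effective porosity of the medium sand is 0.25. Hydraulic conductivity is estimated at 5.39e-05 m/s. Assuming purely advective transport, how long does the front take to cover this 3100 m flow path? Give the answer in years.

61.5

Convert K: 5.39e-05 m/s × 86400 = 4.657 m/day.
Hydraulic gradient i = (81.70 − 58.73) / 3100 = 22.97 / 3100 = 0.007410.
Darcy flux q = K · i = 4.657 × 0.007410 = 0.03451 m/day.
Seepage velocity v = q / n_e = 0.03451 / 0.25 = 0.1380 m/day.
Travel time t = L / v = 3100 / 0.1380 = 22459 days = 61.49 years.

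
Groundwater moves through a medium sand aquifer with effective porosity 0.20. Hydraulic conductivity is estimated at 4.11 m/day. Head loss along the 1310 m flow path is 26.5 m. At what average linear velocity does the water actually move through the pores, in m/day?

Hydraulic gradient i = Δh / L = 26.5 / 1310 = 0.02023.
Darcy flux q = K · i = 4.110 × 0.02023 = 0.08314 m/day.
Seepage velocity v = q / n_e = 0.08314 / 0.20 = 0.4157 m/day.

0.416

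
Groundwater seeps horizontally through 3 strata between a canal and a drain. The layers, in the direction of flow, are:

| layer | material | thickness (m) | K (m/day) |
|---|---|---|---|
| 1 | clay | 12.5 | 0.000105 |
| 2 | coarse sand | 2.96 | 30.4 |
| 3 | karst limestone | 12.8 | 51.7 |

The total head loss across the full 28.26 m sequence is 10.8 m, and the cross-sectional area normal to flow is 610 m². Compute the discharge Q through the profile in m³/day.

Flow is perpendicular to layering, so the layers act in series and the equivalent K is the thickness-weighted harmonic mean.
Total thickness L = 12.5 + 2.96 + 12.8 = 28.26 m.
Σ(b_i/K_i) = 12.5/0.000105 + 2.96/30.4 + 12.8/51.7 = 1.190e+05 d.
K_eq = L / Σ(b_i/K_i) = 28.26 / 1.190e+05 = 0.0002374 m/day.
Q = K_eq · A · (Δh/L) = 0.0002374 × 610 × (10.8/28.26) = 0.05534 m³/day.

0.0553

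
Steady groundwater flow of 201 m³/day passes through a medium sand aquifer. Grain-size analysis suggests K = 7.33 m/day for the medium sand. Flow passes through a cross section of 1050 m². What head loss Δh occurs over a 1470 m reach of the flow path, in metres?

38.4

From Q = K·A·i, i = Q / (K·A) = 201 / (7.330 × 1050) = 0.02612.
Head loss Δh = i · L = 0.02612 × 1470 = 38.39 m.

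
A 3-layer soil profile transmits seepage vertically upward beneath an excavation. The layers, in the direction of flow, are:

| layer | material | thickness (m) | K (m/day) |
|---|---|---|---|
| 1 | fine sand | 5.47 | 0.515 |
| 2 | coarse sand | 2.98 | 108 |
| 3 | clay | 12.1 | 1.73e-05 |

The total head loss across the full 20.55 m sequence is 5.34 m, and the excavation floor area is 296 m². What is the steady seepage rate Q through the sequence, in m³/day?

0.00226

Flow is perpendicular to layering, so the layers act in series and the equivalent K is the thickness-weighted harmonic mean.
Total thickness L = 5.47 + 2.98 + 12.1 = 20.55 m.
Σ(b_i/K_i) = 5.47/0.515 + 2.98/108 + 12.1/1.73e-05 = 6.994e+05 d.
K_eq = L / Σ(b_i/K_i) = 20.55 / 6.994e+05 = 2.938e-05 m/day.
Q = K_eq · A · (Δh/L) = 2.938e-05 × 296 × (5.34/20.55) = 0.002260 m³/day.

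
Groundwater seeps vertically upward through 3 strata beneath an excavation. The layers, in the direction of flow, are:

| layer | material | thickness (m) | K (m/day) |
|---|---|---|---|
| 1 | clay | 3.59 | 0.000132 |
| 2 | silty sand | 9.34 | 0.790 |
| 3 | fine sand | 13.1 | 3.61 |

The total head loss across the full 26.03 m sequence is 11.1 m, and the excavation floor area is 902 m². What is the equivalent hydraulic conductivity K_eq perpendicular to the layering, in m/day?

Flow is perpendicular to layering, so the layers act in series and the equivalent K is the thickness-weighted harmonic mean.
Total thickness L = 3.59 + 9.34 + 13.1 = 26.03 m.
Σ(b_i/K_i) = 3.59/0.000132 + 9.34/0.790 + 13.1/3.61 = 27212 d.
K_eq = L / Σ(b_i/K_i) = 26.03 / 27212 = 0.0009565 m/day.

0.000957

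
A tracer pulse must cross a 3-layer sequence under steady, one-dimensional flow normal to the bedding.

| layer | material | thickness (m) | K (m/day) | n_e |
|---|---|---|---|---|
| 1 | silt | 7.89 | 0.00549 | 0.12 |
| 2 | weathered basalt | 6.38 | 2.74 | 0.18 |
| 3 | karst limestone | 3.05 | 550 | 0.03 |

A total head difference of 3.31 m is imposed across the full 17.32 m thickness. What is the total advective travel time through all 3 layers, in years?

2.60

With flow normal to the layers, continuity requires the same specific discharge q through every layer.
Σ(b_i/K_i) = 7.89/0.00549 + 6.38/2.74 + 3.05/550 = 1439 d.
q = Δh / Σ(b_i/K_i) = 3.31 / 1439 = 0.002299 m/day.
In each layer the seepage velocity is v_i = q/n_i, so the layer transit time is t_i = b_i·n_i / q:
  layer 1 (silt): t_1 = 7.89 × 0.12 / 0.002299 = 411.8 d
  layer 2 (weathered basalt): t_2 = 6.38 × 0.18 / 0.002299 = 499.4 d
  layer 3 (karst limestone): t_3 = 3.05 × 0.03 / 0.002299 = 39.79 d
Total t = Σ t_i = 951.0 days = 2.604 years.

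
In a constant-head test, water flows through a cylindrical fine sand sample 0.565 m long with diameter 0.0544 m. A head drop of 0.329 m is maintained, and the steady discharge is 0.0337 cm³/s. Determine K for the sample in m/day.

2.15

Cross-sectional area A = π·(d/2)² = π × (0.0544/2)² = 0.002324 m².
Convert discharge: 0.0337 cm³/s = 3.370e-08 m³/s.
Darcy's law rearranged: K = Q·L / (A·Δh) = 3.370e-08 × 0.565 / (0.002324 × 0.329) = 2.490e-05 m/s = 2.151 m/day.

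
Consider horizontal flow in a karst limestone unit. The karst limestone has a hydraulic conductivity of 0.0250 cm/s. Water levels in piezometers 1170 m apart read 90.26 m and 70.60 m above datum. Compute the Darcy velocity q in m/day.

Convert K: 0.0250 cm/s × 864 = 21.60 m/day.
Hydraulic gradient i = (90.26 − 70.60) / 1170 = 19.66 / 1170 = 0.01680.
Specific discharge q = K · i = 21.60 × 0.01680 = 0.3630 m/day.

0.363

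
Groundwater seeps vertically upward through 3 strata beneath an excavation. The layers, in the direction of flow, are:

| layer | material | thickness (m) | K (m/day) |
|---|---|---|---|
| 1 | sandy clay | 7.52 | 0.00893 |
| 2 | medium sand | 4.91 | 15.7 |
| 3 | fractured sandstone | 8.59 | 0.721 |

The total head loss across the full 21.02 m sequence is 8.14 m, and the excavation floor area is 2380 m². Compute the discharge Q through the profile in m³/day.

22.7

Flow is perpendicular to layering, so the layers act in series and the equivalent K is the thickness-weighted harmonic mean.
Total thickness L = 7.52 + 4.91 + 8.59 = 21.02 m.
Σ(b_i/K_i) = 7.52/0.00893 + 4.91/15.7 + 8.59/0.721 = 854.3 d.
K_eq = L / Σ(b_i/K_i) = 21.02 / 854.3 = 0.02460 m/day.
Q = K_eq · A · (Δh/L) = 0.02460 × 2380 × (8.14/21.02) = 22.68 m³/day.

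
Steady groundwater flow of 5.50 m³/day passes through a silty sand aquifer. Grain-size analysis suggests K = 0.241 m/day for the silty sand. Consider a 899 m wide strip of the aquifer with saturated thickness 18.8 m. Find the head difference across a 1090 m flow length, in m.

Cross-sectional area A = 899 × 18.8 = 16901 m².
From Q = K·A·i, i = Q / (K·A) = 5.50 / (0.2410 × 16901) = 0.001350.
Head loss Δh = i · L = 0.001350 × 1090 = 1.472 m.

1.47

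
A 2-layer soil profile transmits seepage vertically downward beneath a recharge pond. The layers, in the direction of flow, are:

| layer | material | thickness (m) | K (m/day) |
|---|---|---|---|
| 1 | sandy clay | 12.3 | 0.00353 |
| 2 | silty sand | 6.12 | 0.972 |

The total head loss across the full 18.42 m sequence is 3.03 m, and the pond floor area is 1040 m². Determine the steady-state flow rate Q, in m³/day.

0.903

Flow is perpendicular to layering, so the layers act in series and the equivalent K is the thickness-weighted harmonic mean.
Total thickness L = 12.3 + 6.12 = 18.42 m.
Σ(b_i/K_i) = 12.3/0.00353 + 6.12/0.972 = 3491 d.
K_eq = L / Σ(b_i/K_i) = 18.42 / 3491 = 0.005277 m/day.
Q = K_eq · A · (Δh/L) = 0.005277 × 1040 × (3.03/18.42) = 0.9027 m³/day.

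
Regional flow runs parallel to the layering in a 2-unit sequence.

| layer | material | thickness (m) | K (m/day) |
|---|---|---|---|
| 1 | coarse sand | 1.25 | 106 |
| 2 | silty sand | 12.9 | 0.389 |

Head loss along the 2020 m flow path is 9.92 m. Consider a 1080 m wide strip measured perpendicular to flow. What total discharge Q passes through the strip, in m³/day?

Flow is parallel to layering, so each bed carries its own Darcy discharge and the transmissivities add.
Σ(K_i·b_i) = 106×1.25 + 0.389×12.9 = 137.5 m²/day.
Hydraulic gradient i = Δh / L = 9.92 / 2020 = 0.004911.
Q = Σ(K_i·b_i) · W · i = 137.5 × 1080 × 0.004911 = 729.4 m³/day.

729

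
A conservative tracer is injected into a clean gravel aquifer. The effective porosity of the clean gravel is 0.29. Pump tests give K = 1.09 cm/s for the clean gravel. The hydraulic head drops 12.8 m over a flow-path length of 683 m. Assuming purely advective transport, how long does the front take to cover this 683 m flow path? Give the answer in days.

Convert K: 1.09 cm/s × 864 = 941.8 m/day.
Hydraulic gradient i = Δh / L = 12.8 / 683 = 0.01874.
Darcy flux q = K · i = 941.8 × 0.01874 = 17.65 m/day.
Seepage velocity v = q / n_e = 17.65 / 0.29 = 60.86 m/day.
Travel time t = L / v = 683 / 60.86 = 11.22 days.

11.2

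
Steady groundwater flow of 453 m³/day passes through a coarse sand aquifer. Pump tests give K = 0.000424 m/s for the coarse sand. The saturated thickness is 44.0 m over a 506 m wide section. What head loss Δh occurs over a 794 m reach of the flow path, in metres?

Convert K: 0.000424 m/s × 86400 = 36.63 m/day.
Cross-sectional area A = 506 × 44.0 = 22264 m².
From Q = K·A·i, i = Q / (K·A) = 453 / (36.63 × 22264) = 0.0005554.
Head loss Δh = i · L = 0.0005554 × 794 = 0.4410 m.

0.441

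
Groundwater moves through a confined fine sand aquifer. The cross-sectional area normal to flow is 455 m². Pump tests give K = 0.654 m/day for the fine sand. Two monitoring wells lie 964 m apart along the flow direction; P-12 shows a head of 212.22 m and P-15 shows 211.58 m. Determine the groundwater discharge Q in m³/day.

Hydraulic gradient i = (212.22 − 211.58) / 964 = 0.64 / 964 = 0.0006639.
Darcy's law: Q = K · A · i = 0.6540 × 455.0 × 0.0006639 = 0.1976 m³/day.

0.198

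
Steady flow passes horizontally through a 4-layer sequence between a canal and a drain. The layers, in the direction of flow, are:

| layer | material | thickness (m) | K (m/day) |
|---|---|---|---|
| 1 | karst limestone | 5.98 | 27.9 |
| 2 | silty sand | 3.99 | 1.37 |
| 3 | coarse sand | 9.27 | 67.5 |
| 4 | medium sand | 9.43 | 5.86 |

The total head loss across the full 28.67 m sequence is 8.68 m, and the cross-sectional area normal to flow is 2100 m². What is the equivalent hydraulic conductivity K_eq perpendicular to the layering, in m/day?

5.88

Flow is perpendicular to layering, so the layers act in series and the equivalent K is the thickness-weighted harmonic mean.
Total thickness L = 5.98 + 3.99 + 9.27 + 9.43 = 28.67 m.
Σ(b_i/K_i) = 5.98/27.9 + 3.99/1.37 + 9.27/67.5 + 9.43/5.86 = 4.873 d.
K_eq = L / Σ(b_i/K_i) = 28.67 / 4.873 = 5.883 m/day.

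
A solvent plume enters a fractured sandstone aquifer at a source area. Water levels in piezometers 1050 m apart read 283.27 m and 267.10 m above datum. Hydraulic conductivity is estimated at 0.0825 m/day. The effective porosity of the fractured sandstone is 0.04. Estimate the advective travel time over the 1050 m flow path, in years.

Hydraulic gradient i = (283.27 − 267.10) / 1050 = 16.17 / 1050 = 0.01540.
Darcy flux q = K · i = 0.08250 × 0.01540 = 0.001271 m/day.
Seepage velocity v = q / n_e = 0.001271 / 0.04 = 0.03176 m/day.
Travel time t = L / v = 1050 / 0.03176 = 33058 days = 90.51 years.

90.5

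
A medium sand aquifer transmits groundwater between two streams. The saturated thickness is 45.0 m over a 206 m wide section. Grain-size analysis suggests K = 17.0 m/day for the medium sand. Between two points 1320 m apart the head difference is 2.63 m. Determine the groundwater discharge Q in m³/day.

314

Cross-sectional area A = 206 × 45.0 = 9270 m².
Hydraulic gradient i = Δh / L = 2.63 / 1320 = 0.001992.
Darcy's law: Q = K · A · i = 17.00 × 9270 × 0.001992 = 314.0 m³/day.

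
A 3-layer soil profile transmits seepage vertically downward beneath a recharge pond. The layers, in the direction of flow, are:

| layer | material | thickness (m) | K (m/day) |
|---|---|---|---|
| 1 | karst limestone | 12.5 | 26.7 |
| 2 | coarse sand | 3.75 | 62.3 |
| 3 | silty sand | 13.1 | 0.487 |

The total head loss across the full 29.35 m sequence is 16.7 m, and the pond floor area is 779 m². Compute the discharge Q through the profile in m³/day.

Flow is perpendicular to layering, so the layers act in series and the equivalent K is the thickness-weighted harmonic mean.
Total thickness L = 12.5 + 3.75 + 13.1 = 29.35 m.
Σ(b_i/K_i) = 12.5/26.7 + 3.75/62.3 + 13.1/0.487 = 27.43 d.
K_eq = L / Σ(b_i/K_i) = 29.35 / 27.43 = 1.070 m/day.
Q = K_eq · A · (Δh/L) = 1.070 × 779 × (16.7/29.35) = 474.3 m³/day.

474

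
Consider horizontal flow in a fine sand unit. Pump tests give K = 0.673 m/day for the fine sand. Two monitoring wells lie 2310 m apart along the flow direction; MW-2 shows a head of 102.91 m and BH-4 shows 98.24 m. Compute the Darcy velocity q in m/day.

Hydraulic gradient i = (102.91 − 98.24) / 2310 = 4.67 / 2310 = 0.002022.
Specific discharge q = K · i = 0.6730 × 0.002022 = 0.001361 m/day.

0.00136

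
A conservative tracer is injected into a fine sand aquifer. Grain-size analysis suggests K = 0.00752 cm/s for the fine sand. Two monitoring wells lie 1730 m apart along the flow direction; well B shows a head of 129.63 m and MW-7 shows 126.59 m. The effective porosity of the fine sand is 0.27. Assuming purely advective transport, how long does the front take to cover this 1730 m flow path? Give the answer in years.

112

Convert K: 0.00752 cm/s × 864 = 6.497 m/day.
Hydraulic gradient i = (129.63 − 126.59) / 1730 = 3.04 / 1730 = 0.001757.
Darcy flux q = K · i = 6.497 × 0.001757 = 0.01142 m/day.
Seepage velocity v = q / n_e = 0.01142 / 0.27 = 0.04229 m/day.
Travel time t = L / v = 1730 / 0.04229 = 40912 days = 112.0 years.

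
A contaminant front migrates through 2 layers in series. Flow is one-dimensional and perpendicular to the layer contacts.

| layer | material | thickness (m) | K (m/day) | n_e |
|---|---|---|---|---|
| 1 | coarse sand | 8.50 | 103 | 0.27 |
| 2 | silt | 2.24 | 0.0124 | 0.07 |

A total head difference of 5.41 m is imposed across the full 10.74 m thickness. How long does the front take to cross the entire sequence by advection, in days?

81.9

With flow normal to the layers, continuity requires the same specific discharge q through every layer.
Σ(b_i/K_i) = 8.50/103 + 2.24/0.0124 = 180.7 d.
q = Δh / Σ(b_i/K_i) = 5.41 / 180.7 = 0.02993 m/day.
In each layer the seepage velocity is v_i = q/n_i, so the layer transit time is t_i = b_i·n_i / q:
  layer 1 (coarse sand): t_1 = 8.50 × 0.27 / 0.02993 = 76.67 d
  layer 2 (silt): t_2 = 2.24 × 0.07 / 0.02993 = 5.238 d
Total t = Σ t_i = 81.91 days.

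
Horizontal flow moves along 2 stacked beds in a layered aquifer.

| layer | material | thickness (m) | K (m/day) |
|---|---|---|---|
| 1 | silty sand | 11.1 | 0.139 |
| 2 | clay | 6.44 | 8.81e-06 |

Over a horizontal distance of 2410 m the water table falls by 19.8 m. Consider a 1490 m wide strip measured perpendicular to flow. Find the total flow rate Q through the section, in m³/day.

Flow is parallel to layering, so each bed carries its own Darcy discharge and the transmissivities add.
Σ(K_i·b_i) = 0.139×11.1 + 8.81e-06×6.44 = 1.543 m²/day.
Hydraulic gradient i = Δh / L = 19.8 / 2410 = 0.008216.
Q = Σ(K_i·b_i) · W · i = 1.543 × 1490 × 0.008216 = 18.89 m³/day.

18.9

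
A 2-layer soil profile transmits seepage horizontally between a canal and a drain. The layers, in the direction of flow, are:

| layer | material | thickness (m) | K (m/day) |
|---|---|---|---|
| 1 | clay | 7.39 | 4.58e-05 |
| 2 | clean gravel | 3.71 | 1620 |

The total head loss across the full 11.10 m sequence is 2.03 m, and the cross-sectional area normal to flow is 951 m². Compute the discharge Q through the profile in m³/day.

Flow is perpendicular to layering, so the layers act in series and the equivalent K is the thickness-weighted harmonic mean.
Total thickness L = 7.39 + 3.71 = 11.10 m.
Σ(b_i/K_i) = 7.39/4.58e-05 + 3.71/1620 = 1.614e+05 d.
K_eq = L / Σ(b_i/K_i) = 11.10 / 1.614e+05 = 6.879e-05 m/day.
Q = K_eq · A · (Δh/L) = 6.879e-05 × 951 × (2.03/11.10) = 0.01196 m³/day.

0.0120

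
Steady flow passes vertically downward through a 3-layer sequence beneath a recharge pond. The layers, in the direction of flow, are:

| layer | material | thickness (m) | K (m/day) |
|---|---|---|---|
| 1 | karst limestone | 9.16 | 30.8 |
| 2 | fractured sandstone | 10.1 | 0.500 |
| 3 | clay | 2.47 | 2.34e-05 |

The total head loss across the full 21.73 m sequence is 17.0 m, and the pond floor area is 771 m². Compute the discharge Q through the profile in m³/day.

0.124

Flow is perpendicular to layering, so the layers act in series and the equivalent K is the thickness-weighted harmonic mean.
Total thickness L = 9.16 + 10.1 + 2.47 = 21.73 m.
Σ(b_i/K_i) = 9.16/30.8 + 10.1/0.500 + 2.47/2.34e-05 = 1.056e+05 d.
K_eq = L / Σ(b_i/K_i) = 21.73 / 1.056e+05 = 0.0002058 m/day.
Q = K_eq · A · (Δh/L) = 0.0002058 × 771 × (17.0/21.73) = 0.1241 m³/day.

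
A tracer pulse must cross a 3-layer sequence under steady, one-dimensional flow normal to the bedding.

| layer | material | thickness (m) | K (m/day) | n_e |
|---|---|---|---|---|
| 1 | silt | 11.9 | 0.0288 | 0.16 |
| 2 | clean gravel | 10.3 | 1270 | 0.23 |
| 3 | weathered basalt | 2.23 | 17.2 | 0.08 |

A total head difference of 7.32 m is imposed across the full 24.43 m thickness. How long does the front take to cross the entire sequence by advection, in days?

With flow normal to the layers, continuity requires the same specific discharge q through every layer.
Σ(b_i/K_i) = 11.9/0.0288 + 10.3/1270 + 2.23/17.2 = 413.3 d.
q = Δh / Σ(b_i/K_i) = 7.32 / 413.3 = 0.01771 m/day.
In each layer the seepage velocity is v_i = q/n_i, so the layer transit time is t_i = b_i·n_i / q:
  layer 1 (silt): t_1 = 11.9 × 0.16 / 0.01771 = 107.5 d
  layer 2 (clean gravel): t_2 = 10.3 × 0.23 / 0.01771 = 133.8 d
  layer 3 (weathered basalt): t_3 = 2.23 × 0.08 / 0.01771 = 10.07 d
Total t = Σ t_i = 251.4 days.

251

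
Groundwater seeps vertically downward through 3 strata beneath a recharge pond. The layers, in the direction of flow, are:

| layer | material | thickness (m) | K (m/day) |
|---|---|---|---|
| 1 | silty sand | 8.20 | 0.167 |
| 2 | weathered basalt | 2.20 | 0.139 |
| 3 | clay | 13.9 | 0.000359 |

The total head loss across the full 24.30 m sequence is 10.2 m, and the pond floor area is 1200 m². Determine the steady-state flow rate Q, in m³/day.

Flow is perpendicular to layering, so the layers act in series and the equivalent K is the thickness-weighted harmonic mean.
Total thickness L = 8.20 + 2.20 + 13.9 = 24.30 m.
Σ(b_i/K_i) = 8.20/0.167 + 2.20/0.139 + 13.9/0.000359 = 38784 d.
K_eq = L / Σ(b_i/K_i) = 24.30 / 38784 = 0.0006266 m/day.
Q = K_eq · A · (Δh/L) = 0.0006266 × 1200 × (10.2/24.30) = 0.3156 m³/day.

0.316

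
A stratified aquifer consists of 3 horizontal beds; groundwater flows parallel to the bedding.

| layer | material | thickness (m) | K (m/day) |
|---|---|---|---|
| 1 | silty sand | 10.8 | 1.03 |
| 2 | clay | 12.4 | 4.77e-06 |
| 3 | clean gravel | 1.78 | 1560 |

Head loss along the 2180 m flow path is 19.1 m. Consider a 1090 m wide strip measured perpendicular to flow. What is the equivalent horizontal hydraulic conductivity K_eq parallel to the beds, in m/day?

Flow is parallel to layering, so each bed carries its own Darcy discharge and the transmissivities add.
Σ(K_i·b_i) = 1.03×10.8 + 4.77e-06×12.4 + 1560×1.78 = 2788 m²/day.
Total thickness b = 24.98 m, so K_eq = Σ(K_i·b_i)/b = 111.6 m/day.

112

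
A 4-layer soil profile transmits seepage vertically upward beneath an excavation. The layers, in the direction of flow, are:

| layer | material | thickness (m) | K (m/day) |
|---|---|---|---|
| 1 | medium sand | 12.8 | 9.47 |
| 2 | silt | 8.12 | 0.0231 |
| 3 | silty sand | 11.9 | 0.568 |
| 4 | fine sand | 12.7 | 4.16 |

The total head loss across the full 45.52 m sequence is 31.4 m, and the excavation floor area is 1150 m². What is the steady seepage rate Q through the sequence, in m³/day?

Flow is perpendicular to layering, so the layers act in series and the equivalent K is the thickness-weighted harmonic mean.
Total thickness L = 12.8 + 8.12 + 11.9 + 12.7 = 45.52 m.
Σ(b_i/K_i) = 12.8/9.47 + 8.12/0.0231 + 11.9/0.568 + 12.7/4.16 = 376.9 d.
K_eq = L / Σ(b_i/K_i) = 45.52 / 376.9 = 0.1208 m/day.
Q = K_eq · A · (Δh/L) = 0.1208 × 1150 × (31.4/45.52) = 95.82 m³/day.

95.8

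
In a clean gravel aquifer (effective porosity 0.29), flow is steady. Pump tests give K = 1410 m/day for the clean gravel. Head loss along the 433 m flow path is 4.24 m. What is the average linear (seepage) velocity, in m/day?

Hydraulic gradient i = Δh / L = 4.24 / 433 = 0.009792.
Darcy flux q = K · i = 1410 × 0.009792 = 13.81 m/day.
Seepage velocity v = q / n_e = 13.81 / 0.29 = 47.61 m/day.

47.6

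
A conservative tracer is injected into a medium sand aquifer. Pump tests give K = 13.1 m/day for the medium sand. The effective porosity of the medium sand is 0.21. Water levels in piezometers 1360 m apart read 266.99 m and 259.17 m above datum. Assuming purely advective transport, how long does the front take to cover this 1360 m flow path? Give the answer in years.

Hydraulic gradient i = (266.99 − 259.17) / 1360 = 7.82 / 1360 = 0.005750.
Darcy flux q = K · i = 13.10 × 0.005750 = 0.07533 m/day.
Seepage velocity v = q / n_e = 0.07533 / 0.21 = 0.3587 m/day.
Travel time t = L / v = 1360 / 0.3587 = 3792 days = 10.38 years.

10.4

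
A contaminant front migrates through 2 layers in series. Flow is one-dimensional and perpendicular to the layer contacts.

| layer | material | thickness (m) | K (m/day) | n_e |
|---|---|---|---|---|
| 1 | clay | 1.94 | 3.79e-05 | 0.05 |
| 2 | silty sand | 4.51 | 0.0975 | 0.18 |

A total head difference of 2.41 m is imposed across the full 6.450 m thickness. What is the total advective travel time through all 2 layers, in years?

52.9

With flow normal to the layers, continuity requires the same specific discharge q through every layer.
Σ(b_i/K_i) = 1.94/3.79e-05 + 4.51/0.0975 = 51234 d.
q = Δh / Σ(b_i/K_i) = 2.41 / 51234 = 4.704e-05 m/day.
In each layer the seepage velocity is v_i = q/n_i, so the layer transit time is t_i = b_i·n_i / q:
  layer 1 (clay): t_1 = 1.94 × 0.05 / 4.704e-05 = 2062 d
  layer 2 (silty sand): t_2 = 4.51 × 0.18 / 4.704e-05 = 17258 d
Total t = Σ t_i = 19320 days = 52.90 years.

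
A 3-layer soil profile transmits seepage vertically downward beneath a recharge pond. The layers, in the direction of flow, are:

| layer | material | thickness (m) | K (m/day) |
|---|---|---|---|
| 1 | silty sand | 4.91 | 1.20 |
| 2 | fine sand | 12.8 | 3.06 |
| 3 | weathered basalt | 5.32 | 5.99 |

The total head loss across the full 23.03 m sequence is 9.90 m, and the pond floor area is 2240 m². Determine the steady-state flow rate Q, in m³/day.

2420

Flow is perpendicular to layering, so the layers act in series and the equivalent K is the thickness-weighted harmonic mean.
Total thickness L = 4.91 + 12.8 + 5.32 = 23.03 m.
Σ(b_i/K_i) = 4.91/1.20 + 12.8/3.06 + 5.32/5.99 = 9.163 d.
K_eq = L / Σ(b_i/K_i) = 23.03 / 9.163 = 2.513 m/day.
Q = K_eq · A · (Δh/L) = 2.513 × 2240 × (9.90/23.03) = 2420 m³/day.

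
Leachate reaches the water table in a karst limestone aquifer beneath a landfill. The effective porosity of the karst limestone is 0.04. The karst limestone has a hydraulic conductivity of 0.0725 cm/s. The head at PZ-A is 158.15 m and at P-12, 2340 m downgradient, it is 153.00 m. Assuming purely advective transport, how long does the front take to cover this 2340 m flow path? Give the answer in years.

Convert K: 0.0725 cm/s × 864 = 62.64 m/day.
Hydraulic gradient i = (158.15 − 153.00) / 2340 = 5.15 / 2340 = 0.002201.
Darcy flux q = K · i = 62.64 × 0.002201 = 0.1379 m/day.
Seepage velocity v = q / n_e = 0.1379 / 0.04 = 3.447 m/day.
Travel time t = L / v = 2340 / 3.447 = 678.9 days = 1.859 years.

1.86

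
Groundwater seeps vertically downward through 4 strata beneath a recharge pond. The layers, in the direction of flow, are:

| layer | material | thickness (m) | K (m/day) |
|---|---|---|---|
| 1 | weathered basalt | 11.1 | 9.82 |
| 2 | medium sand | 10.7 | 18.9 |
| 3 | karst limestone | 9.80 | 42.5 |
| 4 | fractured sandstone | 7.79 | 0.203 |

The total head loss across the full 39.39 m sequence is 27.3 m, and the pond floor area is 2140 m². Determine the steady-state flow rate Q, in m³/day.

Flow is perpendicular to layering, so the layers act in series and the equivalent K is the thickness-weighted harmonic mean.
Total thickness L = 11.1 + 10.7 + 9.80 + 7.79 = 39.39 m.
Σ(b_i/K_i) = 11.1/9.82 + 10.7/18.9 + 9.80/42.5 + 7.79/0.203 = 40.30 d.
K_eq = L / Σ(b_i/K_i) = 39.39 / 40.30 = 0.9774 m/day.
Q = K_eq · A · (Δh/L) = 0.9774 × 2140 × (27.3/39.39) = 1450 m³/day.

1450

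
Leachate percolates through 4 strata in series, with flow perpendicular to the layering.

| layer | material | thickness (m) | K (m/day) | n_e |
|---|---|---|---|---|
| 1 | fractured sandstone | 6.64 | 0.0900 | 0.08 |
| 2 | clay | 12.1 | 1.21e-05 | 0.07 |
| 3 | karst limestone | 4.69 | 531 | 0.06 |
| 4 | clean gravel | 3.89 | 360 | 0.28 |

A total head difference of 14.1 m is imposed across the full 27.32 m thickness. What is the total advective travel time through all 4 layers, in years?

534

With flow normal to the layers, continuity requires the same specific discharge q through every layer.
Σ(b_i/K_i) = 6.64/0.0900 + 12.1/1.21e-05 + 4.69/531 + 3.89/360 = 1.000e+06 d.
q = Δh / Σ(b_i/K_i) = 14.1 / 1.000e+06 = 1.410e-05 m/day.
In each layer the seepage velocity is v_i = q/n_i, so the layer transit time is t_i = b_i·n_i / q:
  layer 1 (fractured sandstone): t_1 = 6.64 × 0.08 / 1.410e-05 = 37677 d
  layer 2 (clay): t_2 = 12.1 × 0.07 / 1.410e-05 = 60075 d
  layer 3 (karst limestone): t_3 = 4.69 × 0.06 / 1.410e-05 = 19959 d
  layer 4 (clean gravel): t_4 = 3.89 × 0.28 / 1.410e-05 = 77254 d
Total t = Σ t_i = 1.950e+05 days = 533.8 years.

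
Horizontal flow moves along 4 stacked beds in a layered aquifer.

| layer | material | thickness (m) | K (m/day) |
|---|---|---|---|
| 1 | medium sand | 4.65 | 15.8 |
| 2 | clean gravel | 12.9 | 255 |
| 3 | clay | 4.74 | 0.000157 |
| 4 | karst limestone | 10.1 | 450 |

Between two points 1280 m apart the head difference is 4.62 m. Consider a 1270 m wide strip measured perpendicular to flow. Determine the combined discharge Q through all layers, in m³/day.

36200

Flow is parallel to layering, so each bed carries its own Darcy discharge and the transmissivities add.
Σ(K_i·b_i) = 15.8×4.65 + 255×12.9 + 0.000157×4.74 + 450×10.1 = 7908 m²/day.
Hydraulic gradient i = Δh / L = 4.62 / 1280 = 0.003609.
Q = Σ(K_i·b_i) · W · i = 7908 × 1270 × 0.003609 = 36249 m³/day.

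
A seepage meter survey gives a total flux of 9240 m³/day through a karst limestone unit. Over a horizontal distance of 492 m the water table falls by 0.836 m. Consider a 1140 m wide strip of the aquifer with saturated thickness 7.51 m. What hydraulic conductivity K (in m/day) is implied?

Cross-sectional area A = 1140 × 7.51 = 8561 m².
Hydraulic gradient i = Δh / L = 0.836 / 492 = 0.001699.
From Q = K·A·i, K = Q / (A·i) = 9240 / (8561 × 0.001699) = 635.2 m/day.

635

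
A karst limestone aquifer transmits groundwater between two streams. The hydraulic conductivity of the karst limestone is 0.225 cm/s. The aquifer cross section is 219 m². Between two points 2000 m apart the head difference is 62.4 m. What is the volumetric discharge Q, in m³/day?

1330

Convert K: 0.225 cm/s × 864 = 194.4 m/day.
Hydraulic gradient i = Δh / L = 62.4 / 2000 = 0.03120.
Darcy's law: Q = K · A · i = 194.4 × 219.0 × 0.03120 = 1328 m³/day.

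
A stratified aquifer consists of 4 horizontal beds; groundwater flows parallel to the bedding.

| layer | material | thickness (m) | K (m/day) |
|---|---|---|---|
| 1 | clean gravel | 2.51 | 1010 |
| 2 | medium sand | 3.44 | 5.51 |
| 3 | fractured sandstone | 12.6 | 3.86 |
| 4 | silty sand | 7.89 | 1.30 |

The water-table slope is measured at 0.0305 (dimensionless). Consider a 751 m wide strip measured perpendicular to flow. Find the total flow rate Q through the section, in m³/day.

59900

Flow is parallel to layering, so each bed carries its own Darcy discharge and the transmissivities add.
Σ(K_i·b_i) = 1010×2.51 + 5.51×3.44 + 3.86×12.6 + 1.30×7.89 = 2613 m²/day.
Hydraulic gradient i = 0.0305.
Q = Σ(K_i·b_i) · W · i = 2613 × 751 × 0.03050 = 59851 m³/day.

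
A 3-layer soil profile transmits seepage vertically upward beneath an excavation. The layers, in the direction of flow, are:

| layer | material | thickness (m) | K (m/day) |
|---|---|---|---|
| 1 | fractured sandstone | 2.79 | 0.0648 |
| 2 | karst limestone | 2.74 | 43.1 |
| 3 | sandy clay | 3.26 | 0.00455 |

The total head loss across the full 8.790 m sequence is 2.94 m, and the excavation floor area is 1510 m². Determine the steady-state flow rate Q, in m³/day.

Flow is perpendicular to layering, so the layers act in series and the equivalent K is the thickness-weighted harmonic mean.
Total thickness L = 2.79 + 2.74 + 3.26 = 8.790 m.
Σ(b_i/K_i) = 2.79/0.0648 + 2.74/43.1 + 3.26/0.00455 = 759.6 d.
K_eq = L / Σ(b_i/K_i) = 8.790 / 759.6 = 0.01157 m/day.
Q = K_eq · A · (Δh/L) = 0.01157 × 1510 × (2.94/8.790) = 5.844 m³/day.

5.84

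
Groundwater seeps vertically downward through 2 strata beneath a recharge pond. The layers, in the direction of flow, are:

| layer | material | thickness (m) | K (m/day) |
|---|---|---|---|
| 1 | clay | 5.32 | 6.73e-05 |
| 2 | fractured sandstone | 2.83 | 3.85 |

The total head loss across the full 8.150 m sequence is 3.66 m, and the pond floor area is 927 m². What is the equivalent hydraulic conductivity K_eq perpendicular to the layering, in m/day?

0.000103

Flow is perpendicular to layering, so the layers act in series and the equivalent K is the thickness-weighted harmonic mean.
Total thickness L = 5.32 + 2.83 = 8.150 m.
Σ(b_i/K_i) = 5.32/6.73e-05 + 2.83/3.85 = 79050 d.
K_eq = L / Σ(b_i/K_i) = 8.150 / 79050 = 0.0001031 m/day.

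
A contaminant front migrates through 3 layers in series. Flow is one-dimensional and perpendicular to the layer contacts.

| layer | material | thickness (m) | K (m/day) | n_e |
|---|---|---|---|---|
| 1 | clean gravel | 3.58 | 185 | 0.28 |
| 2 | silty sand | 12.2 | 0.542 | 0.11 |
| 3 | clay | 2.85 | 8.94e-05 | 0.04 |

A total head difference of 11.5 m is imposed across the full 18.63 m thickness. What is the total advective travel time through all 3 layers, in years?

With flow normal to the layers, continuity requires the same specific discharge q through every layer.
Σ(b_i/K_i) = 3.58/185 + 12.2/0.542 + 2.85/8.94e-05 = 31902 d.
q = Δh / Σ(b_i/K_i) = 11.5 / 31902 = 0.0003605 m/day.
In each layer the seepage velocity is v_i = q/n_i, so the layer transit time is t_i = b_i·n_i / q:
  layer 1 (clean gravel): t_1 = 3.58 × 0.28 / 0.0003605 = 2781 d
  layer 2 (silty sand): t_2 = 12.2 × 0.11 / 0.0003605 = 3723 d
  layer 3 (clay): t_3 = 2.85 × 0.04 / 0.0003605 = 316.2 d
Total t = Σ t_i = 6820 days = 18.67 years.

18.7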